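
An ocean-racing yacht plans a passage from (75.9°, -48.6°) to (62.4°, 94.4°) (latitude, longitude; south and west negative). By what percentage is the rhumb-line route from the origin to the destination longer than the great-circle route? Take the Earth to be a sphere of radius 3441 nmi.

28.3%

Great circle: σ = 0.6929 rad → d_gc = Rσ = 2384.4 nmi
Rhumb: Δφ = -0.2356, Δλ = +2.4958, Δψ = -0.6862, q = Δφ/Δψ = 0.3434 → d_rh = R√(Δφ²+q²Δλ²) = 3058.4 nmi
Excess = (3058.4 − 2384.4) / 2384.4 = 674.0 / 2384.4 = 28.27% ≈ 28.3%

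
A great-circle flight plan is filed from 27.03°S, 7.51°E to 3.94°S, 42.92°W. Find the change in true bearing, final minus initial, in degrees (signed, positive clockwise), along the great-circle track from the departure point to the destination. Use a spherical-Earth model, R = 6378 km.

+14.6°

At departure: θ₁ = atan2(sin Δλ cos φ₂, cos φ₁ sin φ₂ − sin φ₁ cos φ₂ cos Δλ) = 286.49°
At arrival: θ₂ = atan2(sin Δλ cos φ₁, −cos φ₂ sin φ₁ + sin φ₂ cos φ₁ cos Δλ) = 301.11°
Δθ = θ₂ − θ₁ = +14.6°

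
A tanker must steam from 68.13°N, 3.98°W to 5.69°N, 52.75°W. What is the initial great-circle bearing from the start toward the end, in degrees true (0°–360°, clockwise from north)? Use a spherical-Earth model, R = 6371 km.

θ = atan2( sin Δλ·cos φ₂ ,  cos φ₁ sin φ₂ − sin φ₁ cos φ₂ cos Δλ )
  = atan2(-0.7484, -0.5717) = 232.62°

232.6°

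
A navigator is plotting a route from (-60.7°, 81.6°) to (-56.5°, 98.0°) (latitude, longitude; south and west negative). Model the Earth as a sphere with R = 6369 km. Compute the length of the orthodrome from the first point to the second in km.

1055 km

Haversine: a = sin²(Δφ/2)+cos φ₁ cos φ₂ sin²(Δλ/2) = 0.00684;  σ = 2·atan2(√a,√(1−a))
σ = 9.486° → d = Rσ = 6369·0.16557 = 1055 km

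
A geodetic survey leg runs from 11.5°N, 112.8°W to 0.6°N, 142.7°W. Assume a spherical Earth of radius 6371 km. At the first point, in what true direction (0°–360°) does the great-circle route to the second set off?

θ = atan2( sin Δλ·cos φ₂ ,  cos φ₁ sin φ₂ − sin φ₁ cos φ₂ cos Δλ )
  = atan2(-0.4985, -0.1626) = 251.94°

251.9°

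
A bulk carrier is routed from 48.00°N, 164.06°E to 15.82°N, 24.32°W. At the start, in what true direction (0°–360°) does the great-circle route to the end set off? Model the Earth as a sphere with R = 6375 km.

9.0°

θ = atan2( sin Δλ·cos φ₂ ,  cos φ₁ sin φ₂ − sin φ₁ cos φ₂ cos Δλ )
  = atan2(+0.1402, +0.8898) = 8.96°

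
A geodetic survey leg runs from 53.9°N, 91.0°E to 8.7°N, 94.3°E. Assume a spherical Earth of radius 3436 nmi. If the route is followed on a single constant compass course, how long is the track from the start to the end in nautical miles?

Rhumb course C = atan2(Δλ, Δψ) with Δψ = ln[tan(π/4+φ₂/2)/tan(π/4+φ₁/2)] = -0.9688, Δλ = +0.0576 → C = 176.60°
d = R·|Δφ| / |cos C| = 3436·0.78889 / 0.99824 = 2715 nmi

2715 nmi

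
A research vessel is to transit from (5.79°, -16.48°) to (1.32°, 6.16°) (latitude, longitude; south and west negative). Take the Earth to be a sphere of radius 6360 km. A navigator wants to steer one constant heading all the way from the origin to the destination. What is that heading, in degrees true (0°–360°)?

101.2°

Meridional parts: M(φ₁)=+0.1012, M(φ₂)=+0.0230 → ΔM = -0.0782;  Δλ = +0.3951 rad
tan C = Δλ / ΔM = -5.0538 → C = 101.19°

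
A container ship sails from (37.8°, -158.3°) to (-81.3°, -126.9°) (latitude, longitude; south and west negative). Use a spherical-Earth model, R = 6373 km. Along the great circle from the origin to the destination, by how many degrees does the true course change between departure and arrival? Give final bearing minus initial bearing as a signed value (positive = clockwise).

Initial bearing θ₁ = atan2(sin Δλ cos φ₂, cos φ₁ sin φ₂ − sin φ₁ cos φ₂ cos Δλ) = 174.77°
Final bearing θ₂ = (initial bearing from the destination back to the start) + 180° = 151.54°
Δθ = θ₂ − θ₁ = -23.2°

-23.2°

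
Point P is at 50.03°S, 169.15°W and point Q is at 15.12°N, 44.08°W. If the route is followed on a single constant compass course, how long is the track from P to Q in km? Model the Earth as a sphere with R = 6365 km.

Δψ = ln[tan(π/4+φ₂/2)/tan(π/4+φ₁/2)] = +1.2785;  Δφ = +1.1371 rad,  Δλ = +2.1829 rad
q = Δφ/Δψ = 0.8894
d = R·√(Δφ² + q²Δλ²) = 6365·2.24990 = 14321 km

14321 km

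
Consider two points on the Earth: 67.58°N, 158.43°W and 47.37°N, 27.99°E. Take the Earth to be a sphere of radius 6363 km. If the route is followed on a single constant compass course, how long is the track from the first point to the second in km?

Rhumb course C = atan2(Δλ, Δψ) with Δψ = ln[tan(π/4+φ₂/2)/tan(π/4+φ₁/2)] = -0.6774, Δλ = -3.0295 → C = 257.40°
d = R·|Δφ| / |cos C| = 6363·0.35273 / 0.21821 = 10285 km

10285 km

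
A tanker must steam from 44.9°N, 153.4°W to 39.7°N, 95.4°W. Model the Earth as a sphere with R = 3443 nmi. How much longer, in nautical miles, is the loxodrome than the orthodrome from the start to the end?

Great circle: cos σ = sin φ₁ sin φ₂ + cos φ₁ cos φ₂ cos Δλ,  σ = 0.7382 rad → d_gc = 2541.6 nmi
Rhumb line: Δψ = -0.1228, q = Δφ/Δψ = 0.7390, d_rh = R√(Δφ²+q²Δλ²) = 2594.4 nmi
Excess = 2594.4 − 2541.6 = 52.8 ≈ 53 nmi

53 nmi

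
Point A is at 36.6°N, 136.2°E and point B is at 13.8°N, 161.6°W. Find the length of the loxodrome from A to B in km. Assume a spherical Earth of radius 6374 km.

Rhumb course C = atan2(Δλ, Δψ) with Δψ = ln[tan(π/4+φ₂/2)/tan(π/4+φ₁/2)] = -0.4441, Δλ = +1.0856 → C = 112.25°
d = R·|Δφ| / |cos C| = 6374·0.39794 / 0.37859 = 6700 km

6700 km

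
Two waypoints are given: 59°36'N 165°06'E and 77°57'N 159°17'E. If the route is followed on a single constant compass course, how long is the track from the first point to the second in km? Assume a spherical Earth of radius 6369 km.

Rhumb course C = atan2(Δλ, Δψ) with Δψ = ln[tan(π/4+φ₂/2)/tan(π/4+φ₁/2)] = +0.9455, Δλ = -0.1015 → C = 353.87°
d = R·|Δφ| / |cos C| = 6369·0.32027 / 0.99429 = 2052 km

2052 km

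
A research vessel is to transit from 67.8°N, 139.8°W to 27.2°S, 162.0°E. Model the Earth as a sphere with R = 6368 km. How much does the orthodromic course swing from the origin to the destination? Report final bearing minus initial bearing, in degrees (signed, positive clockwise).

-31.9°

Initial bearing θ₁ = atan2(sin Δλ cos φ₂, cos φ₁ sin φ₂ − sin φ₁ cos φ₂ cos Δλ) = 231.25°
Final bearing θ₂ = (initial bearing from the destination back to the start) + 180° = 199.35°
Δθ = θ₂ − θ₁ = -31.9°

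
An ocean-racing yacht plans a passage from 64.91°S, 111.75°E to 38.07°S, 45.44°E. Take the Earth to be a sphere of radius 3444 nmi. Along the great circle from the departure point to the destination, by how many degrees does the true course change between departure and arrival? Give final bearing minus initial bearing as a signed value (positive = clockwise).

Initial bearing θ₁ = atan2(sin Δλ cos φ₂, cos φ₁ sin φ₂ − sin φ₁ cos φ₂ cos Δλ) = 271.99°
Final bearing θ₂ = (initial bearing from the destination back to the start) + 180° = 327.43°
Δθ = θ₂ − θ₁ = +55.4°

+55.4°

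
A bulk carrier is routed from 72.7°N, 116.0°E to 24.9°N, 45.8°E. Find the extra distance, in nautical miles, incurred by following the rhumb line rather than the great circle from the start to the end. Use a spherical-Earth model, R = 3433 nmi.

146 nmi

Great circle: cos σ = sin φ₁ sin φ₂ + cos φ₁ cos φ₂ cos Δλ,  σ = 1.0549 rad → d_gc = 3621.3 nmi
Rhumb line: Δψ = -1.4341, q = Δφ/Δψ = 0.5817, d_rh = R√(Δφ²+q²Δλ²) = 3767.0 nmi
Excess = 3767.0 − 3621.3 = 145.7 ≈ 146 nmi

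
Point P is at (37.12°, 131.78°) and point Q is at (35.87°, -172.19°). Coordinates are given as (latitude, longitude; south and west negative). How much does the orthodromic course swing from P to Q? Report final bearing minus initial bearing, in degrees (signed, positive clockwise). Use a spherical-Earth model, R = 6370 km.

+35.1°

Initial bearing θ₁ = atan2(sin Δλ cos φ₂, cos φ₁ sin φ₂ − sin φ₁ cos φ₂ cos Δλ) = 73.90°
Final bearing θ₂ = (initial bearing from the destination back to the start) + 180° = 109.02°
Δθ = θ₂ − θ₁ = +35.1°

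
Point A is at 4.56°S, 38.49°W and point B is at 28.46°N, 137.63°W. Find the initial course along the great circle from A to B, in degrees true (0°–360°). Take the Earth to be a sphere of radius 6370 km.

298.1°

N = sin Δλ·cos φ₂ = -0.8680;  D = cos φ₁ sin φ₂ − sin φ₁ cos φ₂ cos Δλ = +0.4639
initial course = atan2(N, D) = 298.12°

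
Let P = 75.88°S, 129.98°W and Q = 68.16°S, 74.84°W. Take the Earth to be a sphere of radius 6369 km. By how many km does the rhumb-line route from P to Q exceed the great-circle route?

71 km

Great circle: cos σ = sin φ₁ sin φ₂ + cos φ₁ cos φ₂ cos Δλ,  σ = 0.3109 rad → d_gc = 1980.2 km
Rhumb line: Δψ = +0.4433, q = Δφ/Δψ = 0.3040, d_rh = R√(Δφ²+q²Δλ²) = 2051.2 km
Excess = 2051.2 − 1980.2 = 71.0 ≈ 71 km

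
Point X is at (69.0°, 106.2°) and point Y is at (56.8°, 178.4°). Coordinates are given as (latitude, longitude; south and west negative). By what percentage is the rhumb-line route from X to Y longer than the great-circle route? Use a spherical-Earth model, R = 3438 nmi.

5.6%

Great circle: σ = 0.5713 rad → d_gc = Rσ = 1964.3 nmi
Rhumb: Δφ = -0.2129, Δλ = +1.2601, Δψ = -0.4753, q = Δφ/Δψ = 0.4480 → d_rh = R√(Δφ²+q²Δλ²) = 2074.4 nmi
Excess = (2074.4 − 1964.3) / 1964.3 = 110.1 / 1964.3 = 5.61% ≈ 5.6%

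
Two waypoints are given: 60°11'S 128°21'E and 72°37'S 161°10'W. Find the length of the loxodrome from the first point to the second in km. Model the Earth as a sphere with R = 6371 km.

3363 km

Δψ = ln[tan(π/4+φ₂/2)/tan(π/4+φ₁/2)] = -0.5548;  Δφ = -0.2170 rad,  Δλ = +1.2302 rad
q = Δφ/Δψ = 0.3912
d = R·√(Δφ² + q²Δλ²) = 6371·0.52785 = 3363 km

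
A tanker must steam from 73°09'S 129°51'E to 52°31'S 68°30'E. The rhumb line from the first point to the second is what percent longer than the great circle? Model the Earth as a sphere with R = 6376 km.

Great circle: σ = 0.5660 rad → d_gc = Rσ = 3609.0 km
Rhumb: Δφ = +0.3601, Δλ = -1.0708, Δψ = +0.8289, q = Δφ/Δψ = 0.4345 → d_rh = R√(Δφ²+q²Δλ²) = 3751.0 km
Excess = (3751.0 − 3609.0) / 3609.0 = 142.0 / 3609.0 = 3.93% ≈ 3.9%

3.9%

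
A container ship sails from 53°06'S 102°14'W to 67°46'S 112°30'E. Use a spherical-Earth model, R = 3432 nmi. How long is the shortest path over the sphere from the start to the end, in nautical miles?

3378 nmi

cos σ = sin φ₁ sin φ₂ + cos φ₁ cos φ₂ cos Δλ
      = sin(-53.10°)sin(-67.77°) + cos(-53.10°)cos(-67.77°)cos(-145.27°) = 0.5535
σ = 56.391° → d = Rσ = 3432·0.98421 = 3378 nmi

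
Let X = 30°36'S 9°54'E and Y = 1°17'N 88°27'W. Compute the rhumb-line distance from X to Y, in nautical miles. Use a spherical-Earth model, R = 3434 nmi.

5934 nmi

Δψ = ln[tan(π/4+φ₂/2)/tan(π/4+φ₁/2)] = +0.5838;  Δφ = +0.5565 rad,  Δλ = -1.7165 rad
q = Δφ/Δψ = 0.9531
d = R·√(Δφ² + q²Δλ²) = 3434·1.72812 = 5934 nmi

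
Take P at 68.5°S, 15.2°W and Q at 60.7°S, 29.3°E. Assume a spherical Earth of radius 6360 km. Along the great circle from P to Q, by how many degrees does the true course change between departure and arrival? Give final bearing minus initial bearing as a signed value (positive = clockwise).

-40.7°

At departure: θ₁ = atan2(sin Δλ cos φ₂, cos φ₁ sin φ₂ − sin φ₁ cos φ₂ cos Δλ) = 89.14°
At arrival: θ₂ = atan2(sin Δλ cos φ₁, −cos φ₂ sin φ₁ + sin φ₂ cos φ₁ cos Δλ) = 48.49°
Δθ = θ₂ − θ₁ = -40.7°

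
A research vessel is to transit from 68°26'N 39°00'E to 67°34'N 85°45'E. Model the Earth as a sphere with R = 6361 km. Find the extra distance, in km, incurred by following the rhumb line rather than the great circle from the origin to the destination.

Great circle: cos σ = sin φ₁ sin φ₂ + cos φ₁ cos φ₂ cos Δλ,  σ = 0.2987 rad → d_gc = 1899.91 km
Rhumb line: Δψ = -0.0404, q = Δφ/Δψ = 0.3746, d_rh = R√(Δφ²+q²Δλ²) = 1946.42 km
Excess = 1946.42 − 1899.91 = 46.51 ≈ 47 km

47 km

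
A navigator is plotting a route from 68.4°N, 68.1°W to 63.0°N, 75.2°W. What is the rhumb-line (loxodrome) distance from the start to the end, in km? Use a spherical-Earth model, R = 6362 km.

681 km

Δψ = ln[tan(π/4+φ₂/2)/tan(π/4+φ₁/2)] = -0.2299;  Δφ = -0.0942 rad,  Δλ = -0.1239 rad
q = Δφ/Δψ = 0.4099
d = R·√(Δφ² + q²Δλ²) = 6362·0.10706 = 681 km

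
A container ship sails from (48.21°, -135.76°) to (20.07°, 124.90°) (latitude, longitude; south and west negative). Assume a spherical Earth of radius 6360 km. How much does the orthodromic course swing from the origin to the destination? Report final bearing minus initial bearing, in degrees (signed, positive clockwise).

At departure: θ₁ = atan2(sin Δλ cos φ₂, cos φ₁ sin φ₂ − sin φ₁ cos φ₂ cos Δλ) = 290.27°
At arrival: θ₂ = atan2(sin Δλ cos φ₁, −cos φ₂ sin φ₁ + sin φ₂ cos φ₁ cos Δλ) = 221.72°
Δθ = θ₂ − θ₁ = -68.5°

-68.5°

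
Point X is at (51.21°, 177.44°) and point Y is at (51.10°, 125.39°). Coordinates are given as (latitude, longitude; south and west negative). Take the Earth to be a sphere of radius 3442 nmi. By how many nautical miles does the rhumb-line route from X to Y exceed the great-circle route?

42 nmi

Great circle: cos σ = sin φ₁ sin φ₂ + cos φ₁ cos φ₂ cos Δλ,  σ = 0.5576 rad → d_gc = 1919.2 nmi
Rhumb line: Δψ = -0.0031, q = Δφ/Δψ = 0.6272, d_rh = R√(Δφ²+q²Δλ²) = 1961.2 nmi
Excess = 1961.2 − 1919.2 = 42.0 ≈ 42 nmi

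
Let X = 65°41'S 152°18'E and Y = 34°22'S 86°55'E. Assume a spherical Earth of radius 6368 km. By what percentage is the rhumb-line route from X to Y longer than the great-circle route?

Great circle: σ = 0.8553 rad → d_gc = Rσ = 5446.6 km
Rhumb: Δφ = +0.5466, Δλ = -1.1412, Δψ = +0.8956, q = Δφ/Δψ = 0.6103 → d_rh = R√(Δφ²+q²Δλ²) = 5637.5 km
Excess = (5637.5 − 5446.6) / 5446.6 = 190.9 / 5446.6 = 3.50% ≈ 3.5%

3.5%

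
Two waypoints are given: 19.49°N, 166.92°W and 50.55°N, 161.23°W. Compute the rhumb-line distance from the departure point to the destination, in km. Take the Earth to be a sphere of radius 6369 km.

Δψ = ln[tan(π/4+φ₂/2)/tan(π/4+φ₁/2)] = +0.6788;  Δφ = +0.5421 rad,  Δλ = +0.0993 rad
q = Δφ/Δψ = 0.7986
d = R·√(Δφ² + q²Δλ²) = 6369·0.54787 = 3489 km

3489 km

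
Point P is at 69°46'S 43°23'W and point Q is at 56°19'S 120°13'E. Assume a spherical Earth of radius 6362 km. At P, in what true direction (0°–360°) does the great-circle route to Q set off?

168.7°

N = sin Δλ·cos φ₂ = +0.1566;  D = cos φ₁ sin φ₂ − sin φ₁ cos φ₂ cos Δλ = -0.7870
initial course = atan2(N, D) = 168.75°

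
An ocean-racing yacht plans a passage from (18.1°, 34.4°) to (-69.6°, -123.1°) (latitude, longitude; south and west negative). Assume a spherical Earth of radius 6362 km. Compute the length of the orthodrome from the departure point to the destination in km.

Haversine: a = sin²(Δφ/2)+cos φ₁ cos φ₂ sin²(Δλ/2) = 0.79865;  σ = 2·atan2(√a,√(1−a))
σ = 126.676° → d = Rσ = 6362·2.21092 = 14066 km

14066 km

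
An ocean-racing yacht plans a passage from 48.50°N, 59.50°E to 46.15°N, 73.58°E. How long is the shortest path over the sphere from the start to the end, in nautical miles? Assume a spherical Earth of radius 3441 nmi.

589 nmi

Haversine: a = sin²(Δφ/2)+cos φ₁ cos φ₂ sin²(Δλ/2) = 0.00732;  σ = 2·atan2(√a,√(1−a))
σ = 9.813° → d = Rσ = 3441·0.17128 = 589 nmi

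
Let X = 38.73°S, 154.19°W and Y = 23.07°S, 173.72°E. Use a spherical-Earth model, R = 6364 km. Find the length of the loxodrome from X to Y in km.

Rhumb course C = atan2(Δλ, Δψ) with Δψ = ln[tan(π/4+φ₂/2)/tan(π/4+φ₁/2)] = +0.3202, Δλ = -0.5601 → C = 299.76°
d = R·|Δφ| / |cos C| = 6364·0.27332 / 0.49638 = 3504 km

3504 km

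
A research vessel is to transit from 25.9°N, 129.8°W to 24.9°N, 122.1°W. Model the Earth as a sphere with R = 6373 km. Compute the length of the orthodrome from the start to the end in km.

Haversine: a = sin²(Δφ/2)+cos φ₁ cos φ₂ sin²(Δλ/2) = 0.00375;  σ = 2·atan2(√a,√(1−a))
σ = 7.026° → d = Rσ = 6373·0.12263 = 782 km

782 km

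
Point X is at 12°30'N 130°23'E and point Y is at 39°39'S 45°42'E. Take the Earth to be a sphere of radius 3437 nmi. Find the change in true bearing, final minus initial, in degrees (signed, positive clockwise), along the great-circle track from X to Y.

+26.8°

At departure: θ₁ = atan2(sin Δλ cos φ₂, cos φ₁ sin φ₂ − sin φ₁ cos φ₂ cos Δλ) = 230.21°
At arrival: θ₂ = atan2(sin Δλ cos φ₁, −cos φ₂ sin φ₁ + sin φ₂ cos φ₁ cos Δλ) = 257.00°
Δθ = θ₂ − θ₁ = +26.8°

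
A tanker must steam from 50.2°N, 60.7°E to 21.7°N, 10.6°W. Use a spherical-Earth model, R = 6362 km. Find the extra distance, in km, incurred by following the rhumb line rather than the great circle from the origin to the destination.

178 km

Great circle: cos σ = sin φ₁ sin φ₂ + cos φ₁ cos φ₂ cos Δλ,  σ = 1.0761 rad → d_gc = 6846.2 km
Rhumb line: Δψ = -0.6280, q = Δφ/Δψ = 0.7921, d_rh = R√(Δφ²+q²Δλ²) = 7024.1 km
Excess = 7024.1 − 6846.2 = 177.9 ≈ 178 km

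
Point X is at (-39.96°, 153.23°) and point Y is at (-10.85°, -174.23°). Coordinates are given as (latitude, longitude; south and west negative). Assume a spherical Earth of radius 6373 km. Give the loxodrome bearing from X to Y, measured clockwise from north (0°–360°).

Δψ = ln[tan(π/4+φ₂/2)/tan(π/4+φ₁/2)] = +0.5715
Δλ = +0.5679 rad (taken the short way round)
course = atan2(Δλ, Δψ) = 44.82°

44.8°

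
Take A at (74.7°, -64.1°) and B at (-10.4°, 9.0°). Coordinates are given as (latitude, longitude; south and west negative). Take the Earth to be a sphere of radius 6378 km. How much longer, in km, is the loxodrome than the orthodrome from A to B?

314 km

Great circle: cos σ = sin φ₁ sin φ₂ + cos φ₁ cos φ₂ cos Δλ,  σ = 1.6696 rad → d_gc = 10648.9 km
Rhumb line: Δψ = -2.1901, q = Δφ/Δψ = 0.6782, d_rh = R√(Δφ²+q²Δλ²) = 10963.3 km
Excess = 10963.3 − 10648.9 = 314.4 ≈ 314 km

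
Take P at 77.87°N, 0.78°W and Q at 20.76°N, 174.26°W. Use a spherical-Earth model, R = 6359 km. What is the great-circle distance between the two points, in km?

9023 km

cos σ = sin φ₁ sin φ₂ + cos φ₁ cos φ₂ cos Δλ
      = sin(77.87°)sin(20.76°) + cos(77.87°)cos(20.76°)cos(-173.48°) = 0.1513
σ = 81.296° → d = Rσ = 6359·1.41889 = 9023 km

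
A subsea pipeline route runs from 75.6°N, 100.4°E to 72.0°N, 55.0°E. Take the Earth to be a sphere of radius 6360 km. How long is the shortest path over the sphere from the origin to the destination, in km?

1421 km

cos σ = sin φ₁ sin φ₂ + cos φ₁ cos φ₂ cos Δλ
      = sin(75.60°)sin(72.00°) + cos(75.60°)cos(72.00°)cos(-45.40°) = 0.9751
σ = 12.803° → d = Rσ = 6360·0.22346 = 1421 km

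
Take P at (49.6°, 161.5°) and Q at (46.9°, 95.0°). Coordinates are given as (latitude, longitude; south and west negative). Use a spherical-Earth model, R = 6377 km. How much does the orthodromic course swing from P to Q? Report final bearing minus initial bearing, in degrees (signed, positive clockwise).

At departure: θ₁ = atan2(sin Δλ cos φ₂, cos φ₁ sin φ₂ − sin φ₁ cos φ₂ cos Δλ) = 292.98°
At arrival: θ₂ = atan2(sin Δλ cos φ₁, −cos φ₂ sin φ₁ + sin φ₂ cos φ₁ cos Δλ) = 240.84°
Δθ = θ₂ − θ₁ = -52.1°

-52.1°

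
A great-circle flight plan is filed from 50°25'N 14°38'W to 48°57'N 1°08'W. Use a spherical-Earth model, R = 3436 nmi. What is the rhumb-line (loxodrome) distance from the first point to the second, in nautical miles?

531 nmi

Δψ = ln[tan(π/4+φ₂/2)/tan(π/4+φ₁/2)] = -0.0396;  Δφ = -0.0256 rad,  Δλ = +0.2356 rad
q = Δφ/Δψ = 0.6469
d = R·√(Δφ² + q²Δλ²) = 3436·0.15457 = 531 nmi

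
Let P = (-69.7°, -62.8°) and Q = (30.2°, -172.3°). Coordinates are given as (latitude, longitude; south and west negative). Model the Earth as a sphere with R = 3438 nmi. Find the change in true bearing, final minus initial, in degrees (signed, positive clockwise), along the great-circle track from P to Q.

+73.2°

At departure: θ₁ = atan2(sin Δλ cos φ₂, cos φ₁ sin φ₂ − sin φ₁ cos φ₂ cos Δλ) = 263.27°
At arrival: θ₂ = atan2(sin Δλ cos φ₁, −cos φ₂ sin φ₁ + sin φ₂ cos φ₁ cos Δλ) = 336.51°
Δθ = θ₂ − θ₁ = +73.2°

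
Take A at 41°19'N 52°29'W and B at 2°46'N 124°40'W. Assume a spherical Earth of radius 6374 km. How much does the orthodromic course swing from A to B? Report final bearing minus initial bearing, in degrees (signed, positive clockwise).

Initial bearing θ₁ = atan2(sin Δλ cos φ₂, cos φ₁ sin φ₂ − sin φ₁ cos φ₂ cos Δλ) = 260.13°
Final bearing θ₂ = (initial bearing from the destination back to the start) + 180° = 227.80°
Δθ = θ₂ − θ₁ = -32.3°

-32.3°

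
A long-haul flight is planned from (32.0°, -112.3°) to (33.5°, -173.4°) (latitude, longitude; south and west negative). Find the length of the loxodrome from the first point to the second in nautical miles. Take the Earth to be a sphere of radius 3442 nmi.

3088 nmi

Δψ = ln[tan(π/4+φ₂/2)/tan(π/4+φ₁/2)] = +0.0311;  Δφ = +0.0262 rad,  Δλ = -1.0664 rad
q = Δφ/Δψ = 0.8410
d = R·√(Δφ² + q²Δλ²) = 3442·0.89722 = 3088 nmi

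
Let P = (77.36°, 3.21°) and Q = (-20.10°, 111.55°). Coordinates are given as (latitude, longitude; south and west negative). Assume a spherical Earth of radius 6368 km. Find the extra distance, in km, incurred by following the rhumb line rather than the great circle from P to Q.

Great circle: cos σ = sin φ₁ sin φ₂ + cos φ₁ cos φ₂ cos Δλ,  σ = 1.9823 rad → d_gc = 12623.3 km
Rhumb line: Δψ = -2.5587, q = Δφ/Δψ = 0.6648, d_rh = R√(Δφ²+q²Δλ²) = 13468.9 km
Excess = 13468.9 − 12623.3 = 845.6 ≈ 846 km

846 km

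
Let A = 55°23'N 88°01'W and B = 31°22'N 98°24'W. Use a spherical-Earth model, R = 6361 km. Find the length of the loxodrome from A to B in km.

2790 km

Rhumb course C = atan2(Δλ, Δψ) with Δψ = ln[tan(π/4+φ₂/2)/tan(π/4+φ₁/2)] = -0.5889, Δλ = -0.1812 → C = 197.10°
d = R·|Δφ| / |cos C| = 6361·0.41917 / 0.95577 = 2790 km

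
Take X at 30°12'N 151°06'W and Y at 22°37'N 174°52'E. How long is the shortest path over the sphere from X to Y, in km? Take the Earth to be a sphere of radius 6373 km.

cos σ = sin φ₁ sin φ₂ + cos φ₁ cos φ₂ cos Δλ
      = sin(30.20°)sin(22.62°) + cos(30.20°)cos(22.62°)cos(-34.03°) = 0.8546
σ = 31.285° → d = Rσ = 6373·0.54602 = 3480 km

3480 km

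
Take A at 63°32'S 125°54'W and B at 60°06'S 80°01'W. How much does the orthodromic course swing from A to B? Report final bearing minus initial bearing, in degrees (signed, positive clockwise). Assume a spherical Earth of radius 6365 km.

Initial bearing θ₁ = atan2(sin Δλ cos φ₂, cos φ₁ sin φ₂ − sin φ₁ cos φ₂ cos Δλ) = 101.95°
Final bearing θ₂ = (initial bearing from the destination back to the start) + 180° = 61.01°
Δθ = θ₂ − θ₁ = -40.9°

-40.9°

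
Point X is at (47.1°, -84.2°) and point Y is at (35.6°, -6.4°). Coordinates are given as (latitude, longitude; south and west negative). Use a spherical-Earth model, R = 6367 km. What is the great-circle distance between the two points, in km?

6344 km

cos σ = sin φ₁ sin φ₂ + cos φ₁ cos φ₂ cos Δλ
      = sin(47.10°)sin(35.60°) + cos(47.10°)cos(35.60°)cos(77.80°) = 0.5434
σ = 57.085° → d = Rσ = 6367·0.99632 = 6344 km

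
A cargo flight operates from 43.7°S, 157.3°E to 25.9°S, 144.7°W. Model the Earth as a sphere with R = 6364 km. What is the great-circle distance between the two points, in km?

5523 km

Haversine: a = sin²(Δφ/2)+cos φ₁ cos φ₂ sin²(Δλ/2) = 0.17679;  σ = 2·atan2(√a,√(1−a))
σ = 49.728° → d = Rσ = 6364·0.86792 = 5523 km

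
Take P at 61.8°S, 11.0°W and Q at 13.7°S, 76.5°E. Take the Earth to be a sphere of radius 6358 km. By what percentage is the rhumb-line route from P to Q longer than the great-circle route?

Great circle: σ = 1.3400 rad → d_gc = Rσ = 8519.7 km
Rhumb: Δφ = +0.8395, Δλ = +1.5272, Δψ = +1.1402, q = Δφ/Δψ = 0.7363 → d_rh = R√(Δφ²+q²Δλ²) = 8922.0 km
Excess = (8922.0 − 8519.7) / 8519.7 = 402.3 / 8519.7 = 4.72% ≈ 4.7%

4.7%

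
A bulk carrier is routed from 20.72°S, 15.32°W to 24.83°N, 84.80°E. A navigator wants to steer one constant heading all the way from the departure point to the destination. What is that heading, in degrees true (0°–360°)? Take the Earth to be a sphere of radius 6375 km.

64.9°

Δψ = ln[tan(π/4+φ₂/2)/tan(π/4+φ₁/2)] = +0.8174
Δλ = +1.7474 rad (taken the short way round)
course = atan2(Δλ, Δψ) = 64.93°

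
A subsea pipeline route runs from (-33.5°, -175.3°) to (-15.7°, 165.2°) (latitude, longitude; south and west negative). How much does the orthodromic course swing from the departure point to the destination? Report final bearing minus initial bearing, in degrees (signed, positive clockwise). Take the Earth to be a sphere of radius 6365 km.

Initial bearing θ₁ = atan2(sin Δλ cos φ₂, cos φ₁ sin φ₂ − sin φ₁ cos φ₂ cos Δλ) = 310.58°
Final bearing θ₂ = (initial bearing from the destination back to the start) + 180° = 318.86°
Δθ = θ₂ − θ₁ = +8.3°

+8.3°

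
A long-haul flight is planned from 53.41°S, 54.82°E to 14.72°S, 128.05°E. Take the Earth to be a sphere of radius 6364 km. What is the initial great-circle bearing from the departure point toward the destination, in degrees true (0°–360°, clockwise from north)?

θ = atan2( sin Δλ·cos φ₂ ,  cos φ₁ sin φ₂ − sin φ₁ cos φ₂ cos Δλ )
  = atan2(+0.9260, +0.0726) = 85.52°

85.5°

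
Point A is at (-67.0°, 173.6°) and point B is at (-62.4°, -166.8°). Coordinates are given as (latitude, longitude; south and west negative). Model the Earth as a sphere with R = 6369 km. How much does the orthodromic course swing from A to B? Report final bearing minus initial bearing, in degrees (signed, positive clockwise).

Initial bearing θ₁ = atan2(sin Δλ cos φ₂, cos φ₁ sin φ₂ − sin φ₁ cos φ₂ cos Δλ) = 70.35°
Final bearing θ₂ = (initial bearing from the destination back to the start) + 180° = 52.59°
Δθ = θ₂ − θ₁ = -17.8°

-17.8°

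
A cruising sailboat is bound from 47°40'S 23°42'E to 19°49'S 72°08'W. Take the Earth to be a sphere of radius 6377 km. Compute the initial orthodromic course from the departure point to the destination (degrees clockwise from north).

252.3°

θ = atan2( sin Δλ·cos φ₂ ,  cos φ₁ sin φ₂ − sin φ₁ cos φ₂ cos Δλ )
  = atan2(-0.9359, -0.2990) = 252.28°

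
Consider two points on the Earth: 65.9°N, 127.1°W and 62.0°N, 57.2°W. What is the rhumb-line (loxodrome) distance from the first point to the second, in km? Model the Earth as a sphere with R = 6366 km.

3432 km

Rhumb course C = atan2(Δλ, Δψ) with Δψ = ln[tan(π/4+φ₂/2)/tan(π/4+φ₁/2)] = -0.1553, Δλ = +1.2200 → C = 97.25°
d = R·|Δφ| / |cos C| = 6366·0.06807 / 0.12626 = 3432 km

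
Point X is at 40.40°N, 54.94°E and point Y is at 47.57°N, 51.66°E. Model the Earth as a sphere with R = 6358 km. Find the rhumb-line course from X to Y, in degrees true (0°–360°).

Δψ = ln[tan(π/4+φ₂/2)/tan(π/4+φ₁/2)] = +0.1742
Δλ = -0.0572 rad (taken the short way round)
course = atan2(Δλ, Δψ) = 341.81°

341.8°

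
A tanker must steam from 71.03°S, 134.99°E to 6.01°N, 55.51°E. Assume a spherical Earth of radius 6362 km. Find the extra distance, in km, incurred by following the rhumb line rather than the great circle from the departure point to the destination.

Great circle: cos σ = sin φ₁ sin φ₂ + cos φ₁ cos φ₂ cos Δλ,  σ = 1.6108 rad → d_gc = 10247.9 km
Rhumb line: Δψ = +1.8944, q = Δφ/Δψ = 0.7098, d_rh = R√(Δφ²+q²Δλ²) = 10602.6 km
Excess = 10602.6 − 10247.9 = 354.7 ≈ 355 km

355 km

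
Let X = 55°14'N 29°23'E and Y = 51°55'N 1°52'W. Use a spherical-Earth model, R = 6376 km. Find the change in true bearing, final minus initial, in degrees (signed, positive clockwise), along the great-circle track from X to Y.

At departure: θ₁ = atan2(sin Δλ cos φ₂, cos φ₁ sin φ₂ − sin φ₁ cos φ₂ cos Δλ) = 272.80°
At arrival: θ₂ = atan2(sin Δλ cos φ₁, −cos φ₂ sin φ₁ + sin φ₂ cos φ₁ cos Δλ) = 247.43°
Δθ = θ₂ − θ₁ = -25.4°

-25.4°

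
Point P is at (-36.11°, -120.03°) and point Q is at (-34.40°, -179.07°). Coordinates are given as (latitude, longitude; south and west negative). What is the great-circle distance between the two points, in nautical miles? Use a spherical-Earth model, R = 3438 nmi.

Haversine: a = sin²(Δφ/2)+cos φ₁ cos φ₂ sin²(Δλ/2) = 0.16206;  σ = 2·atan2(√a,√(1−a))
σ = 47.477° → d = Rσ = 3438·0.82864 = 2849 nmi

2849 nmi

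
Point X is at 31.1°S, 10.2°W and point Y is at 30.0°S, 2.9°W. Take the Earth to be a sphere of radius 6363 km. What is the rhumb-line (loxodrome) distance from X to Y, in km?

709 km

Δψ = ln[tan(π/4+φ₂/2)/tan(π/4+φ₁/2)] = +0.0223;  Δφ = +0.0192 rad,  Δλ = +0.1274 rad
q = Δφ/Δψ = 0.8612
d = R·√(Δφ² + q²Δλ²) = 6363·0.11139 = 709 km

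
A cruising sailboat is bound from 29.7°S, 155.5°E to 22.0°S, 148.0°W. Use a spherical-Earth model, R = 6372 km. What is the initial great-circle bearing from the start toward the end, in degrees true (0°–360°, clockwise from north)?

95.3°

N = sin Δλ·cos φ₂ = +0.7732;  D = cos φ₁ sin φ₂ − sin φ₁ cos φ₂ cos Δλ = -0.0718
initial course = atan2(N, D) = 95.31°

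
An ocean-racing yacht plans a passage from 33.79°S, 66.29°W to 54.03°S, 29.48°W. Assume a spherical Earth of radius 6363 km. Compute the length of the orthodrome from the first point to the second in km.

3638 km

Haversine: a = sin²(Δφ/2)+cos φ₁ cos φ₂ sin²(Δλ/2) = 0.07954;  σ = 2·atan2(√a,√(1−a))
σ = 32.762° → d = Rσ = 6363·0.57180 = 3638 km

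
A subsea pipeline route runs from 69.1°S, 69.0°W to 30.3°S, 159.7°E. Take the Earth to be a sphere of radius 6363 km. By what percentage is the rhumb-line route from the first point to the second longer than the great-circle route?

17.4%

Great circle: σ = 1.2994 rad → d_gc = Rσ = 8268.3 km
Rhumb: Δφ = +0.6772, Δλ = -2.2916, Δψ = +1.1351, q = Δφ/Δψ = 0.5966 → d_rh = R√(Δφ²+q²Δλ²) = 9708.0 km
Excess = (9708.0 − 8268.3) / 8268.3 = 1439.7 / 8268.3 = 17.41% ≈ 17.4%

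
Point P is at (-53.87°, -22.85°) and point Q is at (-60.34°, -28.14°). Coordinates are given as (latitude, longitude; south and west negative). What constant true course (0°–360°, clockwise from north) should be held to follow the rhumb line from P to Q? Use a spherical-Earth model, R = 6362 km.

Δψ = ln[tan(π/4+φ₂/2)/tan(π/4+φ₁/2)] = -0.2086
Δλ = -0.0923 rad (taken the short way round)
course = atan2(Δλ, Δψ) = 203.88°

203.9°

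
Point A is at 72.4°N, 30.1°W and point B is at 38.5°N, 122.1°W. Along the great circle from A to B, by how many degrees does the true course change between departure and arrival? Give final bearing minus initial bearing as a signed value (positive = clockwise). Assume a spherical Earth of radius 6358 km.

Initial bearing θ₁ = atan2(sin Δλ cos φ₂, cos φ₁ sin φ₂ − sin φ₁ cos φ₂ cos Δλ) = 285.32°
Final bearing θ₂ = (initial bearing from the destination back to the start) + 180° = 201.88°
Δθ = θ₂ − θ₁ = -83.4°

-83.4°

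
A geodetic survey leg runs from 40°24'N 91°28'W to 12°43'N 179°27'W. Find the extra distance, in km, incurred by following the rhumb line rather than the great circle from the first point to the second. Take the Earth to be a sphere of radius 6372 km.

Great circle: cos σ = sin φ₁ sin φ₂ + cos φ₁ cos φ₂ cos Δλ,  σ = 1.4012 rad → d_gc = 8928.3 km
Rhumb line: Δψ = -0.5483, q = Δφ/Δψ = 0.8813, d_rh = R√(Δφ²+q²Δλ²) = 9156.3 km
Excess = 9156.3 − 8928.3 = 228.0 ≈ 228 km

228 km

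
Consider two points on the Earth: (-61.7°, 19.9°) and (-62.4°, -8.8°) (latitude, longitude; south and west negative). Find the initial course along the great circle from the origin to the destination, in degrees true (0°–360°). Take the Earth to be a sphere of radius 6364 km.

θ = atan2( sin Δλ·cos φ₂ ,  cos φ₁ sin φ₂ − sin φ₁ cos φ₂ cos Δλ )
  = atan2(-0.2225, -0.0623) = 254.35°

254.3°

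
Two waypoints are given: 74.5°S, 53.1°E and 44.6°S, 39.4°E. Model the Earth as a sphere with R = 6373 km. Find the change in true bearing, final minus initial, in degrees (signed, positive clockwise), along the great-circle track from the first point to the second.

+12.2°

At departure: θ₁ = atan2(sin Δλ cos φ₂, cos φ₁ sin φ₂ − sin φ₁ cos φ₂ cos Δλ) = 340.60°
At arrival: θ₂ = atan2(sin Δλ cos φ₁, −cos φ₂ sin φ₁ + sin φ₂ cos φ₁ cos Δλ) = 352.84°
Δθ = θ₂ − θ₁ = +12.2°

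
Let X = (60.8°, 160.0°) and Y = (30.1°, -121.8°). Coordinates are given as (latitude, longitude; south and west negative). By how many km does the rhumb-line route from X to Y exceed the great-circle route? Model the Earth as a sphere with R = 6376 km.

Great circle: cos σ = sin φ₁ sin φ₂ + cos φ₁ cos φ₂ cos Δλ,  σ = 1.0191 rad → d_gc = 6498.09 km
Rhumb line: Δψ = -0.7939, q = Δφ/Δψ = 0.6749, d_rh = R√(Δφ²+q²Δλ²) = 6794.62 km
Excess = 6794.62 − 6498.09 = 296.53 ≈ 297 km

297 km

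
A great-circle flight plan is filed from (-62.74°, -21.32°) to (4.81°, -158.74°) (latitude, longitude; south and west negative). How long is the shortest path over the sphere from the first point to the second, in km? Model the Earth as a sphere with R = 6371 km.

12703 km

cos σ = sin φ₁ sin φ₂ + cos φ₁ cos φ₂ cos Δλ
      = sin(-62.74°)sin(4.81°) + cos(-62.74°)cos(4.81°)cos(-137.42°) = -0.4106
σ = 114.243° → d = Rσ = 6371·1.99392 = 12703 km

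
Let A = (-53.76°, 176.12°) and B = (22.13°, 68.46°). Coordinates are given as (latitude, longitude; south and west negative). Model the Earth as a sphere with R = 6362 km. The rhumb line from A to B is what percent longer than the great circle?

Great circle: σ = 2.0600 rad → d_gc = Rσ = 13106.0 km
Rhumb: Δφ = +1.3245, Δλ = -1.8790, Δψ = +1.5133, q = Δφ/Δψ = 0.8753 → d_rh = R√(Δφ²+q²Δλ²) = 13434.6 km
Excess = (13434.6 − 13106.0) / 13106.0 = 328.6 / 13106.0 = 2.51% ≈ 2.5%

2.5%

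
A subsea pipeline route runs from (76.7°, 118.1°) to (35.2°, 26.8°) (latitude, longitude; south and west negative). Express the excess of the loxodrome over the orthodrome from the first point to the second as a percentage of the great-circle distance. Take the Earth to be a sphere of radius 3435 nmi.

8.1%

Great circle: σ = 0.9804 rad → d_gc = Rσ = 3367.6 nmi
Rhumb: Δφ = -0.7243, Δλ = -1.5935, Δψ = -1.4920, q = Δφ/Δψ = 0.4855 → d_rh = R√(Δφ²+q²Δλ²) = 3640.2 nmi
Excess = (3640.2 − 3367.6) / 3367.6 = 272.6 / 3367.6 = 8.09% ≈ 8.1%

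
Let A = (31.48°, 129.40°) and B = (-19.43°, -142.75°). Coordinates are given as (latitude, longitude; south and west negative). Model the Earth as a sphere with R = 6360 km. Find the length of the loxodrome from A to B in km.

Δψ = ln[tan(π/4+φ₂/2)/tan(π/4+φ₁/2)] = -0.9252;  Δφ = -0.8885 rad,  Δλ = +1.5333 rad
q = Δφ/Δψ = 0.9604
d = R·√(Δφ² + q²Δλ²) = 6360·1.71988 = 10938 km

10938 km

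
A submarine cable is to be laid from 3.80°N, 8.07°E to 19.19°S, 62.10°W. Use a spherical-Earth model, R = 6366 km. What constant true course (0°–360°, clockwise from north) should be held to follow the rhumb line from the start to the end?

Meridional parts: M(φ₁)=+0.0664, M(φ₂)=-0.3414 → ΔM = -0.4077;  Δλ = -1.2247 rad
tan C = Δλ / ΔM = +3.0036 → C = 251.59°

251.6°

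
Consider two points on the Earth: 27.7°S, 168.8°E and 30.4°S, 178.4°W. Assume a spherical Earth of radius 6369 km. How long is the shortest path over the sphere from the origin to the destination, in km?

Haversine: a = sin²(Δφ/2)+cos φ₁ cos φ₂ sin²(Δλ/2) = 0.01004;  σ = 2·atan2(√a,√(1−a))
σ = 11.504° → d = Rσ = 6369·0.20077 = 1279 km

1279 km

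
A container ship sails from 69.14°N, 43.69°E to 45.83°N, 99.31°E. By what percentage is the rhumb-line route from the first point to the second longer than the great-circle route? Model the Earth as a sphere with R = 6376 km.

Great circle: σ = 0.6260 rad → d_gc = Rσ = 3991.5 km
Rhumb: Δφ = -0.4068, Δλ = +0.9708, Δψ = -0.7904, q = Δφ/Δψ = 0.5147 → d_rh = R√(Δφ²+q²Δλ²) = 4108.4 km
Excess = (4108.4 − 3991.5) / 3991.5 = 116.9 / 3991.5 = 2.93% ≈ 2.9%

2.9%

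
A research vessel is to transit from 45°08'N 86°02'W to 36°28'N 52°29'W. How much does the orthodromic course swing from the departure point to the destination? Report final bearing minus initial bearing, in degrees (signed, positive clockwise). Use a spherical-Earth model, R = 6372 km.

At departure: θ₁ = atan2(sin Δλ cos φ₂, cos φ₁ sin φ₂ − sin φ₁ cos φ₂ cos Δλ) = 97.15°
At arrival: θ₂ = atan2(sin Δλ cos φ₁, −cos φ₂ sin φ₁ + sin φ₂ cos φ₁ cos Δλ) = 119.49°
Δθ = θ₂ − θ₁ = +22.3°

+22.3°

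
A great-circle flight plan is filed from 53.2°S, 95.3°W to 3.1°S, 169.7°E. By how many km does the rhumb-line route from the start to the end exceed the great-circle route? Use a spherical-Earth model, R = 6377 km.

374 km

Great circle: cos σ = sin φ₁ sin φ₂ + cos φ₁ cos φ₂ cos Δλ,  σ = 1.5796 rad → d_gc = 10073.3 km
Rhumb line: Δψ = +1.0465, q = Δφ/Δψ = 0.8355, d_rh = R√(Δφ²+q²Δλ²) = 10447.2 km
Excess = 10447.2 − 10073.3 = 373.9 ≈ 374 km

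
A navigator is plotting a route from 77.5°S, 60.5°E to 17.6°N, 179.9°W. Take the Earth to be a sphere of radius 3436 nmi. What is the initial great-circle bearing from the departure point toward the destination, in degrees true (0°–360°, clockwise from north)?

115.4°

N = sin Δλ·cos φ₂ = +0.8288;  D = cos φ₁ sin φ₂ − sin φ₁ cos φ₂ cos Δλ = -0.3942
initial course = atan2(N, D) = 115.44°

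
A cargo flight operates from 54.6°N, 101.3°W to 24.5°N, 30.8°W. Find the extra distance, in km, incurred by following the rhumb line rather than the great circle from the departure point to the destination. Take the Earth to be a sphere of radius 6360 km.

194 km

Great circle: cos σ = sin φ₁ sin φ₂ + cos φ₁ cos φ₂ cos Δλ,  σ = 1.0310 rad → d_gc = 6557.0 km
Rhumb line: Δψ = -0.7009, q = Δφ/Δψ = 0.7496, d_rh = R√(Δφ²+q²Δλ²) = 6750.8 km
Excess = 6750.8 − 6557.0 = 193.8 ≈ 194 km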